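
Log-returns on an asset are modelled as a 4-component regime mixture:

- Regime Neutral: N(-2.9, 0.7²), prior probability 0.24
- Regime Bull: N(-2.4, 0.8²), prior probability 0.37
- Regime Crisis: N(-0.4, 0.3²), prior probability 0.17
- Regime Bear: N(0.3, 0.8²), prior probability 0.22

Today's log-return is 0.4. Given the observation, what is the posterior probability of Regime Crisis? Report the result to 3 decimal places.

By Bayes' theorem, P(k | x) = w_k f_k(x) / Σ_j w_j f_j(x).
Evaluate each component's likelihood at the observed value:
  L_Neutral = 8.50796e-06
  L_Bull = 0.00109085
  L_Crisis = 0.0379866
  L_Bear = 0.494797
Multiply by the mixture weights:
  w_Neutral·L_Neutral = 0.24 × 8.50796e-06 = 2.04191e-06
  w_Bull·L_Bull = 0.37 × 0.00109085 = 0.000403616
  w_Crisis·L_Crisis = 0.17 × 0.0379866 = 0.00645773
  w_Bear·L_Bear = 0.22 × 0.494797 = 0.108855
Sum: 2.04191e-06 + 0.000403616 + 0.00645773 + 0.108855 = 0.115719
P(Regime Crisis | 0.4) ≈ 0.056

0.056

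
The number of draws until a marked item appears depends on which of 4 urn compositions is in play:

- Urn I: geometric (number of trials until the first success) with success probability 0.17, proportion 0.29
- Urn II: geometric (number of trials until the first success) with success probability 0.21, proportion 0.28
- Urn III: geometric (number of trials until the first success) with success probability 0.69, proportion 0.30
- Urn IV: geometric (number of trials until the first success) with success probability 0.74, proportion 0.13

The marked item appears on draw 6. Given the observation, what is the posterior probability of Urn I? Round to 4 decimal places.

0.5081

The responsibility of component k is π_k f_k(x) divided by Σ_j π_j f_j(x).
Geometric probabilities:
  p_I = 0.17·(1−0.17)^5 = 0.17·0.393904 = 0.0669637
  p_II = 0.21·(1−0.21)^5 = 0.21·0.307706 = 0.0646182
  p_III = 0.69·(1−0.69)^5 = 0.69·0.00286292 = 0.00197541
  p_IV = 0.74·(1−0.74)^5 = 0.74·0.00118814 = 0.000879222
Unnormalised posteriors:
  π_I·p_I = 0.29 × 0.0669637 = 0.0194195
  π_II·p_II = 0.28 × 0.0646182 = 0.0180931
  π_III·p_III = 0.30 × 0.00197541 = 0.000592623
  π_IV·p_IV = 0.13 × 0.000879222 = 0.000114299
Normaliser: 0.0194195 + 0.0180931 + 0.000592623 + 0.000114299 = 0.0382195
P(Urn I | x) = 0.0194195 / 0.0382195 ≈ 0.5081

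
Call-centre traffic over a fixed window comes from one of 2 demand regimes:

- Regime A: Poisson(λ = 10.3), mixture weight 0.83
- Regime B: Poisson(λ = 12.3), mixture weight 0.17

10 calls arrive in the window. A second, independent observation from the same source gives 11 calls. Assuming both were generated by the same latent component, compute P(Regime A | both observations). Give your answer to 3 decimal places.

0.865

Apply Bayes' rule: the posterior for each component is proportional to its prior times its likelihood at x.
Since both observations come from the same component, the likelihood for component k is f_k(x₁)·f_k(x₂).
  L_A = [e^(−10.3)·10.3^10/10! = 0.124559] × [0.116633] = 0.0145277
  L_B = [e^(−12.3)·12.3^10/10! = 0.0994182] × [0.111168] = 0.0110521
Weight by the priors:
  w_A·L_A = 0.83 × 0.0145277 = 0.012058
  w_B·L_B = 0.17 × 0.0110521 = 0.00187885
Evidence: 0.012058 + 0.00187885 = 0.0139368
So the posterior for Regime A is 0.012058 / 0.0139368 ≈ 0.865.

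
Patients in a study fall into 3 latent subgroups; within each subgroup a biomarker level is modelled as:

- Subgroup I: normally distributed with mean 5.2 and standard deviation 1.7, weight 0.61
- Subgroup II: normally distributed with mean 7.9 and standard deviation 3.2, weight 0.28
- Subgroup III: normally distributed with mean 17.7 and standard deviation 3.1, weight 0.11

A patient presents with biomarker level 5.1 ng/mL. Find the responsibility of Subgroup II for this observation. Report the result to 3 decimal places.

0.143

By Bayes' theorem, P(k | x) = π_k f_k(x) / Σ_j π_j f_j(x).
Evaluate each component's likelihood at the observed value:
  p_I = 0.234266
  p_II = 0.0850172
  p_III = 3.32823e-05
Prior × likelihood for each component:
  π_I·p_I = 0.61 × 0.234266 = 0.142902
  π_II·p_II = 0.28 × 0.0850172 = 0.0238048
  π_III·p_III = 0.11 × 3.32823e-05 = 3.66105e-06
Marginal: 0.142902 + 0.0238048 + 3.66105e-06 = 0.166711
P(Subgroup II | x) ≈ 0.143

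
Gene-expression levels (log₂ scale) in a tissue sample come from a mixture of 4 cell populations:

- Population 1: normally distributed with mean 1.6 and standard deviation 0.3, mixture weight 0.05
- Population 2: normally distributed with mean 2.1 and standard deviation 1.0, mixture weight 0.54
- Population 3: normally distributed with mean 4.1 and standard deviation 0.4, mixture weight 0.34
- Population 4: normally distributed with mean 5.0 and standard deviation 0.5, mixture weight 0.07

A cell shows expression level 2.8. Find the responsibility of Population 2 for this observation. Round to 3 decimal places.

P(component k | x) = P(Z=k)·f_k(x) / marginal(x), where marginal(x) = Σ_j P(Z=j)·f_j(x).
Evaluate each component's likelihood at the observed value:
  L_1 = (1/(0.3·√(2π)))·exp(−(2.8−1.6)²/(2·0.3²)) = 1.329808·exp(-8.00000) = 0.000446101
  L_2 = (1/(1.0·√(2π)))·exp(−(2.8−2.1)²/(2·1.0²)) = 0.398942·exp(-0.24500) = 0.312254
  L_3 = (1/(0.4·√(2π)))·exp(−(2.8−4.1)²/(2·0.4²)) = 0.997356·exp(-5.28125) = 0.00507262
  L_4 = (1/(0.5·√(2π)))·exp(−(2.8−5.0)²/(2·0.5²)) = 0.797885·exp(-9.68000) = 4.98849e-05
Weight by the priors:
  P(Z=1)·L_1 = 0.05 × 0.000446101 = 2.2305e-05
  P(Z=2)·L_2 = 0.54 × 0.312254 = 0.168617
  P(Z=3)·L_3 = 0.34 × 0.00507262 = 0.00172469
  P(Z=4)·L_4 = 0.07 × 4.98849e-05 = 3.49195e-06
Normaliser: 2.2305e-05 + 0.168617 + 0.00172469 + 3.49195e-06 = 0.170368
P(Population 2 | data) = 0.168617 / 0.170368 ≈ 0.990

0.990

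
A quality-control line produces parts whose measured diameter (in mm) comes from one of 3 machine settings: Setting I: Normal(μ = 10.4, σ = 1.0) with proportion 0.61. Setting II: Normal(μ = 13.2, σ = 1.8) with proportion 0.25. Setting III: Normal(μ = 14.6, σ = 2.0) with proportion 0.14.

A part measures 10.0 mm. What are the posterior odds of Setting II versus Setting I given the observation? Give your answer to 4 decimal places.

Since P(k|x) ∝ P(Z=k) f_k(x), the posterior odds are P(Z=i) f_i(x) / (P(Z=j) f_j(x)).
Component likelihoods at x = 10.0 mm:
  f_I = (1/(1.0·√(2π)))·exp(−(10.0−10.4)²/(2·1.0²)) = 0.398942·exp(-0.08000) = 0.36827
  f_II = (1/(1.8·√(2π)))·exp(−(10.0−13.2)²/(2·1.8²)) = 0.221635·exp(-1.58025) = 0.0456399
  f_III = (1/(2.0·√(2π)))·exp(−(10.0−14.6)²/(2·2.0²)) = 0.199471·exp(-2.64500) = 0.0141635
0.01141 / 0.224645 ≈ 0.0508

0.0508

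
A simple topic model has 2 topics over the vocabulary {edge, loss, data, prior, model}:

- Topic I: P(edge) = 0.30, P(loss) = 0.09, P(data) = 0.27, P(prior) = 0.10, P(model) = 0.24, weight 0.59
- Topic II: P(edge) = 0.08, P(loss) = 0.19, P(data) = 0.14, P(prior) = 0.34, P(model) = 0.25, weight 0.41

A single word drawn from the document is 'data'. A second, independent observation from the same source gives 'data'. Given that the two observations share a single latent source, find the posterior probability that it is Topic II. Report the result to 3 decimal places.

0.157

The responsibility of component k is π_k f_k(x) divided by Σ_j π_j f_j(x).
Since both observations come from the same component, the likelihood for component k is f_k(x₁)·f_k(x₂).
  f_I = [P(data | comp) = 0.27] × [0.27] = 0.0729
  f_II = [P(data | comp) = 0.14] × [0.14] = 0.0196
Prior × likelihood for each component:
  π_I·f_I = 0.59 × 0.0729 = 0.043011
  π_II·f_II = 0.41 × 0.0196 = 0.008036
Denominator: 0.043011 + 0.008036 = 0.051047
P(Topic II | x) = 0.008036 / 0.051047 ≈ 0.157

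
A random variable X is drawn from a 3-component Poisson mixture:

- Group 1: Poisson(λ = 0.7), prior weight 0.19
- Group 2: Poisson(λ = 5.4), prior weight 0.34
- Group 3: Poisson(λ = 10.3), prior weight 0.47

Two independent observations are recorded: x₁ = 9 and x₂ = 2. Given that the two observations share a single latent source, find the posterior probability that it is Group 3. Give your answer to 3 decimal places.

The responsibility of component k is π_k f_k(x) divided by Σ_j π_j f_j(x).
Since both observations come from the same component, the likelihood for component k is f_k(x₁)·f_k(x₂).
  f_1 = [5.52221e-08] × [0.121663] = 6.71851e-09
  f_2 = [0.0485949] × [0.0658518] = 0.00320006
  f_3 = [0.120931] × [0.00178407] = 0.00021575
Unnormalised posteriors:
  π_1·f_1 = 0.19 × 6.71851e-09 = 1.27652e-09
  π_2·f_2 = 0.34 × 0.00320006 = 0.00108802
  π_3·f_3 = 0.47 × 0.00021575 = 0.000101402
Sum: 1.27652e-09 + 0.00108802 + 0.000101402 = 0.00118942
P(Group 3 | x₁,x₂) = 0.000101402 / 0.00118942 ≈ 0.085

0.085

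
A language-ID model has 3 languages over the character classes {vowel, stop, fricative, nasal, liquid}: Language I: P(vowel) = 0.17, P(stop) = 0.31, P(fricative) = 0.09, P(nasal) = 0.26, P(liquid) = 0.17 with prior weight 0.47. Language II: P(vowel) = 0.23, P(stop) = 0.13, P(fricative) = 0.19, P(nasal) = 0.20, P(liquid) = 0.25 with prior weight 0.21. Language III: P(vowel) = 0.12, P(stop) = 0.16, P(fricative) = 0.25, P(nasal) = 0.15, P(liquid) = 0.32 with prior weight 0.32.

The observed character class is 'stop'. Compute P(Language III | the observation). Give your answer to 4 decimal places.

0.2284

Apply Bayes' rule: the posterior for each component is proportional to its prior times its likelihood at x.
Component likelihoods at x = 'stop':
  p_I = 0.31
  p_II = 0.13
  p_III = 0.16
Prior × likelihood for each component:
  π_I·p_I = 0.47 × 0.31 = 0.1457
  π_II·p_II = 0.21 × 0.13 = 0.0273
  π_III·p_III = 0.32 × 0.16 = 0.0512
Denominator: 0.1457 + 0.0273 + 0.0512 = 0.2242
P(Language III | data) = 0.0512 / 0.2242 ≈ 0.2284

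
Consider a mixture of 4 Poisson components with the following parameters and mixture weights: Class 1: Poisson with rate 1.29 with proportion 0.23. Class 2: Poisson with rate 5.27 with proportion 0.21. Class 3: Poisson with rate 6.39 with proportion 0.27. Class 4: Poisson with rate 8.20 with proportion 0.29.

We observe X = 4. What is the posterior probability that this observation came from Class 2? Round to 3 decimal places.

0.392

P(component k | x) = π_k·f_k(x) / marginal(x), where marginal(x) = Σ_j π_j·f_j(x).
Poisson probabilities:
  f_1 = 0.031762
  f_2 = 0.16531
  f_3 = 0.116587
  f_4 = 0.0517404
Unnormalised posteriors:
  π_1·f_1 = 0.23 × 0.031762 = 0.00730526
  π_2·f_2 = 0.21 × 0.16531 = 0.0347151
  π_3·f_3 = 0.27 × 0.116587 = 0.0314785
  π_4·f_4 = 0.29 × 0.0517404 = 0.0150047
Marginal: 0.00730526 + 0.0347151 + 0.0314785 + 0.0150047 = 0.0885036
Responsibility of Class 2: 0.0347151 / 0.0885036 ≈ 0.392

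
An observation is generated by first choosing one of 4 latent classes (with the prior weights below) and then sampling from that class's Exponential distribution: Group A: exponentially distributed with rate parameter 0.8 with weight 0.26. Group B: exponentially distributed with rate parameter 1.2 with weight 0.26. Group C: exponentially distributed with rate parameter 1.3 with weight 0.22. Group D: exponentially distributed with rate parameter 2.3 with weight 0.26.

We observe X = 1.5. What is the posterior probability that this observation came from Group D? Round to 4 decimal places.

The responsibility of component k is w_k f_k(x) divided by Σ_j w_j f_j(x).
Exponential densities:
  L_A = 0.8·e^(−0.8·1.5) = 0.8·e^(−1.2000) = 0.240955
  L_B = 1.2·e^(−1.2·1.5) = 1.2·e^(−1.8000) = 0.198359
  L_C = 1.3·e^(−1.3·1.5) = 1.3·e^(−1.9500) = 0.184956
  L_D = 2.3·e^(−2.3·1.5) = 2.3·e^(−3.4500) = 0.073015
Weight by the priors:
  w_A·L_A = 0.26 × 0.240955 = 0.0626484
  w_B·L_B = 0.26 × 0.198359 = 0.0515733
  w_C·L_C = 0.22 × 0.184956 = 0.0406904
  w_D·L_D = 0.26 × 0.073015 = 0.0189839
Normaliser: 0.0626484 + 0.0515733 + 0.0406904 + 0.0189839 = 0.173896
So the posterior for Group D is 0.0189839 / 0.173896 ≈ 0.1092.

0.1092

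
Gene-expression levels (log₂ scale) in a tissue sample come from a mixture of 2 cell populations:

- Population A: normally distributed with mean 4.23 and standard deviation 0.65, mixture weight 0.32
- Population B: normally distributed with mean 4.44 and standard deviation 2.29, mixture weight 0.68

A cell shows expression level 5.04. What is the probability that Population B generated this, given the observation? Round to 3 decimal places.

0.559

Apply Bayes' rule: the posterior for each component is proportional to its prior times its likelihood at x.
Normal densities:
  p_A = (1/(0.65·√(2π)))·exp(−(5.04−4.23)²/(2·0.65²)) = 0.613757·exp(-0.77645) = 0.282351
  p_B = (1/(2.29·√(2π)))·exp(−(5.04−4.44)²/(2·2.29²)) = 0.174211·exp(-0.03432) = 0.168332
Unnormalised posteriors:
  w_A·p_A = 0.32 × 0.282351 = 0.0903522
  w_B·p_B = 0.68 × 0.168332 = 0.114466
Sum: 0.0903522 + 0.114466 = 0.204818
P(Population B | 5.04) = 0.114466 / 0.204818 ≈ 0.559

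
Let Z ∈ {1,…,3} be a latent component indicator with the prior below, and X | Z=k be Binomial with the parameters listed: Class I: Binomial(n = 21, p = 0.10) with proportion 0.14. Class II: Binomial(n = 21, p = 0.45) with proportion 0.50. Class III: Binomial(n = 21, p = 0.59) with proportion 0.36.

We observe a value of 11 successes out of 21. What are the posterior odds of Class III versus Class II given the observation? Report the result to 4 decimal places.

Posterior odds = (w_i f_i(x)) / (w_j f_j(x)); the normalising sum cancels.
Evaluate each component's likelihood at the observed value:
  L_I = 1.22984e-06
  L_II = 0.136896
  L_III = 0.14277
0.0513971 / 0.0684478 ≈ 0.7509

0.7509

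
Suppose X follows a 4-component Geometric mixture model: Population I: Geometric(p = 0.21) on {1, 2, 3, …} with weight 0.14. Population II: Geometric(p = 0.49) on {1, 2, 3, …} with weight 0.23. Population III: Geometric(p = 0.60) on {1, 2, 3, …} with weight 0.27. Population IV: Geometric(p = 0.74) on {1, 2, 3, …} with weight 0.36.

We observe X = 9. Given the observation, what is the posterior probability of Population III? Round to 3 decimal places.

Posterior ∝ prior × likelihood, so P(k | x) ∝ π_k f_k(x); normalise over all components.
Component likelihoods at x = 9:
  f_I = 0.21·(1−0.21)^8 = 0.21·0.151711 = 0.0318593
  f_II = 0.49·(1−0.49)^8 = 0.49·0.00457679 = 0.00224263
  f_III = 0.60·(1−0.60)^8 = 0.60·0.00065536 = 0.000393216
  f_IV = 0.74·(1−0.74)^8 = 0.74·2.08827e-05 = 1.54532e-05
Prior × likelihood for each component:
  π_I·f_I = 0.14 × 0.0318593 = 0.0044603
  π_II·f_II = 0.23 × 0.00224263 = 0.000515805
  π_III·f_III = 0.27 × 0.000393216 = 0.000106168
  π_IV·f_IV = 0.36 × 1.54532e-05 = 5.56315e-06
Marginal: 0.0044603 + 0.000515805 + 0.000106168 + 5.56315e-06 = 0.00508784
So the posterior for Population III is 0.000106168 / 0.00508784 ≈ 0.021.

0.021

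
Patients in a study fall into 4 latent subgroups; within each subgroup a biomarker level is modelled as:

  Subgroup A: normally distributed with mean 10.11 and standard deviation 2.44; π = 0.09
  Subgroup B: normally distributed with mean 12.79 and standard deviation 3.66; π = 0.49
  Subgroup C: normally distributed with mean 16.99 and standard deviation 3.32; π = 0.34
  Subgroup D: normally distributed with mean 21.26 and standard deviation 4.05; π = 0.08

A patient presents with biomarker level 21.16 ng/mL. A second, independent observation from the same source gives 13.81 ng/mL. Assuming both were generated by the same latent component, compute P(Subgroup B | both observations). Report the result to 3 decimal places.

0.209

Apply Bayes' rule: the posterior for each component is proportional to its prior times its likelihood at x.
Since both observations come from the same component, the likelihood for component k is f_k(x₁)·f_k(x₂).
  L_A = [(1/(2.44·√(2π)))·exp(−(21.16−10.11)²/(2·2.44²)) = 0.163501·exp(-10.25451) = 5.75497e-06] × [0.0517847] = 2.98019e-07
  L_B = [(1/(3.66·√(2π)))·exp(−(21.16−12.79)²/(2·3.66²)) = 0.109001·exp(-2.61492) = 0.00797596] × [0.104849] = 0.00083627
  L_C = [(1/(3.32·√(2π)))·exp(−(21.16−16.99)²/(2·3.32²)) = 0.120163·exp(-0.78880) = 0.0546011] × [0.0759543] = 0.00414719
  L_D = [(1/(4.05·√(2π)))·exp(−(21.16−21.26)²/(2·4.05²)) = 0.098504·exp(-0.00030) = 0.0984742] × [0.0181416] = 0.00178648
Prior × likelihood for each component:
  w_A·L_A = 0.09 × 2.98019e-07 = 2.68217e-08
  w_B·L_B = 0.49 × 0.00083627 = 0.000409772
  w_C·L_C = 0.34 × 0.00414719 = 0.00141004
  w_D·L_D = 0.08 × 0.00178648 = 0.000142919
Marginal: 2.68217e-08 + 0.000409772 + 0.00141004 + 0.000142919 = 0.00196276
Responsibility of Subgroup B: 0.000409772 / 0.00196276 ≈ 0.209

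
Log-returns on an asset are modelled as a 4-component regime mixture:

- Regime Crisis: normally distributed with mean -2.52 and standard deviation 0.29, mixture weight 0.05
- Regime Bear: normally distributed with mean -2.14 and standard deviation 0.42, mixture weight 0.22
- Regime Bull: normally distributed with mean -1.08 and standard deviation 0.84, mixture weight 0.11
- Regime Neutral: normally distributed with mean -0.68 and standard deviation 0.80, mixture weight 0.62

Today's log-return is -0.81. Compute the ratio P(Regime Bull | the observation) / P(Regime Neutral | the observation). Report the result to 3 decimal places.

Posterior odds = (P(Z=i) f_i(x)) / (P(Z=j) f_j(x)); the normalising sum cancels.
Component likelihoods at x = -0.81:
  p_Crisis = (1/(0.29·√(2π)))·exp(−(-0.81−-2.52)²/(2·0.29²)) = 1.375663·exp(-17.38466) = 3.87659e-08
  p_Bear = (1/(0.42·√(2π)))·exp(−(-0.81−-2.14)²/(2·0.42²)) = 0.949863·exp(-5.01389) = 0.00631185
  p_Bull = (1/(0.84·√(2π)))·exp(−(-0.81−-1.08)²/(2·0.84²)) = 0.474931·exp(-0.05166) = 0.45102
  p_Neutral = (1/(0.80·√(2π)))·exp(−(-0.81−-0.68)²/(2·0.80²)) = 0.498678·exp(-0.01320) = 0.492137
Posterior odds = (P(Z=Bull)·p_Bull) / (P(Z=Neutral)·p_Neutral) = (0.11·0.45102) / (0.62·0.492137) = 0.0496122 / 0.305125 ≈ 0.163

0.163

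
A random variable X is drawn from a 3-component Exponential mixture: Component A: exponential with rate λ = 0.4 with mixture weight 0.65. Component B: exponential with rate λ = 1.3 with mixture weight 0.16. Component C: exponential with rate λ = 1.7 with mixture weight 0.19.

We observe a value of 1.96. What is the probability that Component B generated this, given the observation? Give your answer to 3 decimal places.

By Bayes' theorem, P(k | x) = P(Z=k) f_k(x) / Σ_j P(Z=j) f_j(x).
Component likelihoods at x = 1.96:
  L_A = 0.4·e^(−0.4·1.96) = 0.4·e^(−0.7840) = 0.18263
  L_B = 1.3·e^(−1.3·1.96) = 1.3·e^(−2.5480) = 0.101709
  L_C = 1.7·e^(−1.7·1.96) = 1.7·e^(−3.3320) = 0.0607267
Weight by the priors:
  P(Z=A)·L_A = 0.65 × 0.18263 = 0.11871
  P(Z=B)·L_B = 0.16 × 0.101709 = 0.0162735
  P(Z=C)·L_C = 0.19 × 0.0607267 = 0.0115381
Marginal: 0.11871 + 0.0162735 + 0.0115381 = 0.146521
So the posterior for Component B is 0.0162735 / 0.146521 ≈ 0.111.

0.111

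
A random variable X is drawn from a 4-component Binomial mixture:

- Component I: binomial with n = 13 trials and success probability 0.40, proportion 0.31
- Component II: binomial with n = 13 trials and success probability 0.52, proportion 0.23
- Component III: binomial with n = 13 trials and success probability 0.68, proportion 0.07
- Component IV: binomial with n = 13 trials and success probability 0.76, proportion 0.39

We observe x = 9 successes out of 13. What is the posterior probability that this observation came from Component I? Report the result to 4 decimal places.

Posterior ∝ prior × likelihood, so P(k | x) ∝ π_k f_k(x); normalise over all components.
Binomial probabilities:
  f_I = C(13,9)·0.40^9·0.60^4 = 715·0.000262144·0.1296 = 0.0242913
  f_II = C(13,9)·0.52^9·0.48^4 = 715·0.00277991·0.0530842 = 0.105512
  f_III = C(13,9)·0.68^9·0.32^4 = 715·0.0310871·0.0104858 = 0.23307
  f_IV = C(13,9)·0.76^9·0.24^4 = 715·0.0845906·0.00331776 = 0.200666
Multiply by the mixture weights:
  π_I·f_I = 0.31 × 0.0242913 = 0.00753031
  π_II·f_II = 0.23 × 0.105512 = 0.0242677
  π_III·f_III = 0.07 × 0.23307 = 0.0163149
  π_IV·f_IV = 0.39 × 0.200666 = 0.0782597
Normaliser: 0.00753031 + 0.0242677 + 0.0163149 + 0.0782597 = 0.126373
So the posterior for Component I is 0.00753031 / 0.126373 ≈ 0.0596.

0.0596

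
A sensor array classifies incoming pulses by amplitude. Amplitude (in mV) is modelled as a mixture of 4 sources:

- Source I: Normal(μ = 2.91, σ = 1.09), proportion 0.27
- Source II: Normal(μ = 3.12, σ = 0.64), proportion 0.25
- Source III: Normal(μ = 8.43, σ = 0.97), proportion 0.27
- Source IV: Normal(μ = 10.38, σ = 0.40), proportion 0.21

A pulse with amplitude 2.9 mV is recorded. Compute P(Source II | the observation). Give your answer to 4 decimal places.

0.5978

The responsibility of component k is w_k f_k(x) divided by Σ_j w_j f_j(x).
Evaluate each component's likelihood at the observed value:
  p_I = 0.365987
  p_II = 0.587586
  p_III = 3.60141e-08
  p_IV = 1.16046e-76
Multiply by the mixture weights:
  w_I·p_I = 0.27 × 0.365987 = 0.0988164
  w_II·p_II = 0.25 × 0.587586 = 0.146896
  w_III·p_III = 0.27 × 3.60141e-08 = 9.7238e-09
  w_IV·p_IV = 0.21 × 1.16046e-76 = 2.43697e-77
Sum: 0.0988164 + 0.146896 + 9.7238e-09 + 2.43697e-77 = 0.245713
So the posterior for Source II is 0.146896 / 0.245713 ≈ 0.5978.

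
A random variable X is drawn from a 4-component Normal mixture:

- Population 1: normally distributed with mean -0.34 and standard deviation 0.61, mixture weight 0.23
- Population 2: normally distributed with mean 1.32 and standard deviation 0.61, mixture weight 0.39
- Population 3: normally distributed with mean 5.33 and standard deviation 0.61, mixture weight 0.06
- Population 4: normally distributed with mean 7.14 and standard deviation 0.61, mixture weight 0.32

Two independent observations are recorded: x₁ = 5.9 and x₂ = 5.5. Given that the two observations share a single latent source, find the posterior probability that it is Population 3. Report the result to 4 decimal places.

0.9716

P(component k | x) = π_k·f_k(x) / marginal(x), where marginal(x) = Σ_j π_j·f_j(x).
Since both observations come from the same component, the likelihood for component k is f_k(x₁)·f_k(x₂).
  L_1 = [1.23787e-23] × [8.17519e-21] = 1.01199e-43
  L_2 = [3.75262e-13] × [4.16075e-11] = 1.56137e-23
  L_3 = [0.422647] × [0.629093] = 0.265884
  L_4 = [0.0828475] × [0.0176199] = 0.00145977
Multiply by the mixture weights:
  π_1·L_1 = 0.23 × 1.01199e-43 = 2.32757e-44
  π_2·L_2 = 0.39 × 1.56137e-23 = 6.08936e-24
  π_3·L_3 = 0.06 × 0.265884 = 0.0159531
  π_4·L_4 = 0.32 × 0.00145977 = 0.000467126
Marginal: 2.32757e-44 + 6.08936e-24 + 0.0159531 + 0.000467126 = 0.0164202
P(Population 3 | data) ≈ 0.9716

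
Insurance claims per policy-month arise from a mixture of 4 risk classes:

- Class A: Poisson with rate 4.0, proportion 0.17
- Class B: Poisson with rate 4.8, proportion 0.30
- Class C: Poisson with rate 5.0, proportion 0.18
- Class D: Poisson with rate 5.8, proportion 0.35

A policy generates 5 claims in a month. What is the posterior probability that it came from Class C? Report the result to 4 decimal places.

0.1874

Apply Bayes' rule: the posterior for each component is proportional to its prior times its likelihood at x.
Poisson probabilities:
  p_A = 0.156293
  p_B = 0.174748
  p_C = 0.175467
  p_D = 0.165596
Weight by the priors:
  π_A·p_A = 0.17 × 0.156293 = 0.0265699
  π_B·p_B = 0.30 × 0.174748 = 0.0524243
  π_C·p_C = 0.18 × 0.175467 = 0.0315841
  π_D·p_D = 0.35 × 0.165596 = 0.0579587
Marginal: 0.0265699 + 0.0524243 + 0.0315841 + 0.0579587 = 0.168537
P(Class C | 5 claims) = 0.0315841 / 0.168537 ≈ 0.1874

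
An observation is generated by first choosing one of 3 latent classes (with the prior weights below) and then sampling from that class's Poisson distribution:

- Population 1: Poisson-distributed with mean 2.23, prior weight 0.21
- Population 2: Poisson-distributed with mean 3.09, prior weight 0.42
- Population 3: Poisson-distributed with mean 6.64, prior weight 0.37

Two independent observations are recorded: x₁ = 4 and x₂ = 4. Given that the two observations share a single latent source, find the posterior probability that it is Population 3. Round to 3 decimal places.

0.215

Apply Bayes' rule: the posterior for each component is proportional to its prior times its likelihood at x.
Since both observations come from the same component, the likelihood for component k is f_k(x₁)·f_k(x₂).
  f_1 = [e^(−2.23)·2.23^4/4! = 0.110798] × [0.110798] = 0.0122762
  f_2 = [e^(−3.09)·3.09^4/4! = 0.172843] × [0.172843] = 0.0298748
  f_3 = [e^(−6.64)·6.64^4/4! = 0.105863] × [0.105863] = 0.0112071
Prior × likelihood for each component:
  π_1·f_1 = 0.21 × 0.0122762 = 0.002578
  π_2·f_2 = 0.42 × 0.0298748 = 0.0125474
  π_3·f_3 = 0.37 × 0.0112071 = 0.00414661
Normaliser: 0.002578 + 0.0125474 + 0.00414661 = 0.019272
P(Population 3 | x₁, x₂) ≈ 0.215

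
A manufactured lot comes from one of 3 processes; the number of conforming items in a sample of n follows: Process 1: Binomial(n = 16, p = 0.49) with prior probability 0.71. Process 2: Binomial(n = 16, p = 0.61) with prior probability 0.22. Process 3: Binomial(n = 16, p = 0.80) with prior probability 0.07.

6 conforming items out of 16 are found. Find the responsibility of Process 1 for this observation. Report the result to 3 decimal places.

The responsibility of component k is P(Z=k) f_k(x) divided by Σ_j P(Z=j) f_j(x).
Binomial probabilities:
  f_1 = 0.131948
  f_2 = 0.0335853
  f_3 = 0.000214963
Multiply by the mixture weights:
  P(Z=1)·f_1 = 0.71 × 0.131948 = 0.093683
  P(Z=2)·f_2 = 0.22 × 0.0335853 = 0.00738876
  P(Z=3)·f_3 = 0.07 × 0.000214963 = 1.50474e-05
Marginal: 0.093683 + 0.00738876 + 1.50474e-05 = 0.101087
Responsibility of Process 1: 0.093683 / 0.101087 ≈ 0.927

0.927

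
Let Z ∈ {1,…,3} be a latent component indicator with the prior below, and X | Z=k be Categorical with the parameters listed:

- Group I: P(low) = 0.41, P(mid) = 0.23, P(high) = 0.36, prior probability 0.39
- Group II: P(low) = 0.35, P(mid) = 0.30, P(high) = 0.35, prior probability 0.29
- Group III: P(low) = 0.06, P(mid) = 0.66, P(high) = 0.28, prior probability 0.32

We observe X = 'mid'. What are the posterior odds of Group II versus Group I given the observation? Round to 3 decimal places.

Since P(k|x) ∝ w_k f_k(x), the posterior odds are w_i f_i(x) / (w_j f_j(x)).
Categorical probabilities:
  f_I = 0.23
  f_II = 0.3
  f_III = 0.66
Odds = (0.29/0.39) × (0.3/0.23) = 0.74359 × 1.30435 ≈ 0.970

0.970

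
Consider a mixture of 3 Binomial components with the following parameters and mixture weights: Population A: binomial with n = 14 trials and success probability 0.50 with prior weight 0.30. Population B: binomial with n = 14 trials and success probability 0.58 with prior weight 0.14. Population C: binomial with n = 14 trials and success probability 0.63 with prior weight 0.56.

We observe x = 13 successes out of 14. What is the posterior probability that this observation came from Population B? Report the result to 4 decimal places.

Apply Bayes' rule: the posterior for each component is proportional to its prior times its likelihood at x.
Evaluate each component's likelihood at the observed value:
  f_A = C(14,13)·0.50^13·0.50^1 = 14·0.00012207·0.5 = 0.000854492
  f_B = C(14,13)·0.58^13·0.42^1 = 14·0.000840551·0.42 = 0.00494244
  f_C = C(14,13)·0.63^13·0.37^1 = 14·0.00246279·0.37 = 0.0127572
Prior × likelihood for each component:
  π_A·f_A = 0.30 × 0.000854492 = 0.000256348
  π_B·f_B = 0.14 × 0.00494244 = 0.000691941
  π_C·f_C = 0.56 × 0.0127572 = 0.00714406
Sum: 0.000256348 + 0.000691941 + 0.00714406 = 0.00809235
So the posterior for Population B is 0.000691941 / 0.00809235 ≈ 0.0855.

0.0855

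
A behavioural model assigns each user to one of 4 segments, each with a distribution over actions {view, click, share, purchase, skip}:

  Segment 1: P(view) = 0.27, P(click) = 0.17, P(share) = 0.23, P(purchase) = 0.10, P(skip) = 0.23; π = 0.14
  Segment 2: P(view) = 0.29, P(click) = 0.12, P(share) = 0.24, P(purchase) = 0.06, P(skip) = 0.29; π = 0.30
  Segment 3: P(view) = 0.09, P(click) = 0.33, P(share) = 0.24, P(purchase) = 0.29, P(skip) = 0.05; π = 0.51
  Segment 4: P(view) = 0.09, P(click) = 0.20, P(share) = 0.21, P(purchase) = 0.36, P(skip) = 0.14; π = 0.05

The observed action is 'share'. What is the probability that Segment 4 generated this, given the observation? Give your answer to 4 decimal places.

0.0443

Posterior ∝ prior × likelihood, so P(k | x) ∝ P(Z=k) f_k(x); normalise over all components.
Component likelihoods at x = 'share':
  f_1 = P(share | comp) = 0.23
  f_2 = P(share | comp) = 0.24
  f_3 = P(share | comp) = 0.24
  f_4 = P(share | comp) = 0.21
Unnormalised posteriors:
  P(Z=1)·f_1 = 0.14 × 0.23 = 0.0322
  P(Z=2)·f_2 = 0.30 × 0.24 = 0.072
  P(Z=3)·f_3 = 0.51 × 0.24 = 0.1224
  P(Z=4)·f_4 = 0.05 × 0.21 = 0.0105
Denominator: 0.0322 + 0.072 + 0.1224 + 0.0105 = 0.2371
P(Segment 4 | 'share') = 0.0105 / 0.2371 ≈ 0.0443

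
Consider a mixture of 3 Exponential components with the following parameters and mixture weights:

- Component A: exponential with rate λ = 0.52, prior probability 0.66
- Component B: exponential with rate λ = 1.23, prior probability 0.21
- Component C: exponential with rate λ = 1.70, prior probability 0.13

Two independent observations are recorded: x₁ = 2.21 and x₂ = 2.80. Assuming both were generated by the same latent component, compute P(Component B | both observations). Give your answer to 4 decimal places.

P(component k | x) = P(Z=k)·f_k(x) / marginal(x), where marginal(x) = Σ_j P(Z=j)·f_j(x).
Since both observations come from the same component, the likelihood for component k is f_k(x₁)·f_k(x₂).
  L_A = [0.52·e^(−0.52·2.21) = 0.52·e^(−1.1492) = 0.164783] × [0.121247] = 0.0199794
  L_B = [1.23·e^(−1.23·2.21) = 1.23·e^(−2.7183) = 0.0811638] × [0.0392821] = 0.00318829
  L_C = [1.70·e^(−1.70·2.21) = 1.70·e^(−3.7570) = 0.0397013] × [0.0145615] = 0.000578112
Multiply by the mixture weights:
  P(Z=A)·L_A = 0.66 × 0.0199794 = 0.0131864
  P(Z=B)·L_B = 0.21 × 0.00318829 = 0.00066954
  P(Z=C)·L_C = 0.13 × 0.000578112 = 7.51545e-05
Marginal: 0.0131864 + 0.00066954 + 7.51545e-05 = 0.0139311
P(Component B | data) = 0.00066954 / 0.0139311 ≈ 0.0481

0.0481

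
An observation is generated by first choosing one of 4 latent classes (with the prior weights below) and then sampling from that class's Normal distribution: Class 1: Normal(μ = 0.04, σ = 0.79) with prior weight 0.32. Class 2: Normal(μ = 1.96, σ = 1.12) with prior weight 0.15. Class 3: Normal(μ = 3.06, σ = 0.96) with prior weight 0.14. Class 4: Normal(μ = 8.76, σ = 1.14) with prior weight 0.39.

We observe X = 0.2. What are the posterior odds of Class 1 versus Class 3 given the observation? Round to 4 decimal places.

230.1627

Only the two components matter; the odds are (π_i f_i(x)) / (π_j f_j(x)).
Evaluate each component's likelihood at the observed value:
  p_1 = 0.494739
  p_2 = 0.103627
  p_3 = 0.00491318
  p_4 = 1.99933e-13
Posterior odds = (π_1·p_1) / (π_3·p_3) = (0.32·0.494739) / (0.14·0.00491318) = 0.158316 / 0.000687845 ≈ 230.1627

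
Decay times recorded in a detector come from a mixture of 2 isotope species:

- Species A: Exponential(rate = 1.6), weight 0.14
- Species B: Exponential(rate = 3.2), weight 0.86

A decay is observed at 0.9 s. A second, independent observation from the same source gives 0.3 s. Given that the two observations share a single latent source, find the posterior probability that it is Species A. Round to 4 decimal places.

The responsibility of component k is P(Z=k) f_k(x) divided by Σ_j P(Z=j) f_j(x).
Since both observations come from the same component, the likelihood for component k is f_k(x₁)·f_k(x₂).
  f_A = [1.6·e^(−1.6·0.9) = 1.6·e^(−1.4400) = 0.379084] × [0.990053] = 0.375314
  f_B = [3.2·e^(−3.2·0.9) = 3.2·e^(−2.8800) = 0.179631] × [1.22526] = 0.220094
Multiply by the mixture weights:
  P(Z=A)·f_A = 0.14 × 0.375314 = 0.0525439
  P(Z=B)·f_B = 0.86 × 0.220094 = 0.189281
Marginal: 0.0525439 + 0.189281 = 0.241825
Responsibility of Species A: 0.0525439 / 0.241825 ≈ 0.2173

0.2173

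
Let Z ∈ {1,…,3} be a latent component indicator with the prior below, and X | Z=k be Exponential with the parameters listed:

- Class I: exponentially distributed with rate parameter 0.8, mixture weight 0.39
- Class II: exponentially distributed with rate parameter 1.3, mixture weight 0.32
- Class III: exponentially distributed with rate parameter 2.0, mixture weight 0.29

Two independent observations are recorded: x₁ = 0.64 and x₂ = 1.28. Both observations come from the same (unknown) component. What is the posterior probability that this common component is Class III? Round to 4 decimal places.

Posterior ∝ prior × likelihood, so P(k | x) ∝ π_k f_k(x); normalise over all components.
Since both observations come from the same component, the likelihood for component k is f_k(x₁)·f_k(x₂).
  L_I = [0.8·e^(−0.8·0.64) = 0.8·e^(−0.5120) = 0.479437] × [0.287324] = 0.137754
  L_II = [1.3·e^(−1.3·0.64) = 1.3·e^(−0.8320) = 0.565731] × [0.246194] = 0.13928
  L_III = [2.0·e^(−2.0·0.64) = 2.0·e^(−1.2800) = 0.556075] × [0.154609] = 0.0859744
Weight by the priors:
  π_I·L_I = 0.39 × 0.137754 = 0.053724
  π_II·L_II = 0.32 × 0.13928 = 0.0445695
  π_III·L_III = 0.29 × 0.0859744 = 0.0249326
Marginal: 0.053724 + 0.0445695 + 0.0249326 = 0.123226
P(Class III | data) ≈ 0.2023

0.2023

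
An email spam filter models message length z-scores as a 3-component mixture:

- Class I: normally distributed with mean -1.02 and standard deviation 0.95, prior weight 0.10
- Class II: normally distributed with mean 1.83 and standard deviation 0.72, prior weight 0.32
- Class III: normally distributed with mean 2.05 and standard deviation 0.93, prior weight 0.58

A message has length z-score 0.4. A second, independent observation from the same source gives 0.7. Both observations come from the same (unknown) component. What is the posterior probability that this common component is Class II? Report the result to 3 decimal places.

By Bayes' theorem, P(k | x) = π_k f_k(x) / Σ_j π_j f_j(x).
Since both observations come from the same component, the likelihood for component k is f_k(x₁)·f_k(x₂).
  f_I = [0.137413] × [0.0815411] = 0.0112048
  f_II = [0.0770922] × [0.1617] = 0.0124658
  f_III = [0.0888995] × [0.149575] = 0.0132971
Multiply by the mixture weights:
  π_I·f_I = 0.10 × 0.0112048 = 0.00112048
  π_II·f_II = 0.32 × 0.0124658 = 0.00398906
  π_III·f_III = 0.58 × 0.0132971 = 0.00771234
Marginal: 0.00112048 + 0.00398906 + 0.00771234 = 0.0128219
P(Class II | x₁,x₂) ≈ 0.311

0.311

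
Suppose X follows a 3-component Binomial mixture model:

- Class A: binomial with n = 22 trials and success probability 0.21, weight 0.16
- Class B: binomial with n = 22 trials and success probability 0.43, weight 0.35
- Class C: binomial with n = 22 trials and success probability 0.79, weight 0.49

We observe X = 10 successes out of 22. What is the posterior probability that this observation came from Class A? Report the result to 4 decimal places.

0.0174

The responsibility of component k is w_k f_k(x) divided by Σ_j w_j f_j(x).
Component likelihoods at x = 10 successes out of 22:
  L_A = C(22,10)·0.21^10·0.79^12 = 646646·1.66799e-07·0.0590915 = 0.0063736
  L_B = C(22,10)·0.43^10·0.57^12 = 646646·0.000216115·0.00117625 = 0.16438
  L_C = C(22,10)·0.79^10·0.21^12 = 646646·0.0946828·7.35583e-09 = 0.00045037
Weight by the priors:
  w_A·L_A = 0.16 × 0.0063736 = 0.00101978
  w_B·L_B = 0.35 × 0.16438 = 0.0575331
  w_C·L_C = 0.49 × 0.00045037 = 0.000220681
Normaliser: 0.00101978 + 0.0575331 + 0.000220681 = 0.0587735
So the posterior for Class A is 0.00101978 / 0.0587735 ≈ 0.0174.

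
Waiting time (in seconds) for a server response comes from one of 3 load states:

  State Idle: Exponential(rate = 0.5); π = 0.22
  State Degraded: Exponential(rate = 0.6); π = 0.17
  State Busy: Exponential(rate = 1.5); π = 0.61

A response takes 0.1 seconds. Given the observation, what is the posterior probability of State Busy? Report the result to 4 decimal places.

By Bayes' theorem, P(k | x) = P(Z=k) f_k(x) / Σ_j P(Z=j) f_j(x).
Component likelihoods at x = 0.1 seconds:
  L_Idle = 0.5·e^(−0.5·0.1) = 0.5·e^(−0.0500) = 0.475615
  L_Degraded = 0.6·e^(−0.6·0.1) = 0.6·e^(−0.0600) = 0.565059
  L_Busy = 1.5·e^(−1.5·0.1) = 1.5·e^(−0.1500) = 1.29106
Weight by the priors:
  P(Z=Idle)·L_Idle = 0.22 × 0.475615 = 0.104635
  P(Z=Degraded)·L_Degraded = 0.17 × 0.565059 = 0.09606
  P(Z=Busy)·L_Busy = 0.61 × 1.29106 = 0.787548
Evidence: 0.104635 + 0.09606 + 0.787548 = 0.988243
P(State Busy | data) ≈ 0.7969

0.7969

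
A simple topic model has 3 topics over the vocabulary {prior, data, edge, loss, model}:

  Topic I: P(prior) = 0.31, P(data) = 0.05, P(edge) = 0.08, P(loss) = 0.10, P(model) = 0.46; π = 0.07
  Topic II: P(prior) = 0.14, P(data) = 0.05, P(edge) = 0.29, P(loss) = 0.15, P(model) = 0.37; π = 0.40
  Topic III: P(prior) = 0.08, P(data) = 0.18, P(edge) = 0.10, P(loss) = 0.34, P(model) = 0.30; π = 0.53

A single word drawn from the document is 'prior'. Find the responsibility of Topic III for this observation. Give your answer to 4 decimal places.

0.3530

P(component k | x) = π_k·f_k(x) / marginal(x), where marginal(x) = Σ_j π_j·f_j(x).
Categorical probabilities:
  p_I = 0.31
  p_II = 0.14
  p_III = 0.08
Multiply by the mixture weights:
  π_I·p_I = 0.07 × 0.31 = 0.0217
  π_II·p_II = 0.40 × 0.14 = 0.056
  π_III·p_III = 0.53 × 0.08 = 0.0424
Marginal: 0.0217 + 0.056 + 0.0424 = 0.1201
Responsibility of Topic III: 0.0424 / 0.1201 ≈ 0.3530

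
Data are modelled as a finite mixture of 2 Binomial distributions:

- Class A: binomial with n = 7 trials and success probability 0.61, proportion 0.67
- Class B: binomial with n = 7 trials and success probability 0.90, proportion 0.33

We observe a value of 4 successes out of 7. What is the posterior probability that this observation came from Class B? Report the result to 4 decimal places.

0.0379

P(component k | x) = π_k·f_k(x) / marginal(x), where marginal(x) = Σ_j π_j·f_j(x).
Component likelihoods at x = 4 successes out of 7:
  p_A = C(7,4)·0.61^4·0.39^3 = 35·0.138458·0.059319 = 0.287463
  p_B = C(7,4)·0.90^4·0.10^3 = 35·0.6561·0.001 = 0.0229635
Unnormalised posteriors:
  π_A·p_A = 0.67 × 0.287463 = 0.1926
  π_B·p_B = 0.33 × 0.0229635 = 0.00757795
Sum: 0.1926 + 0.00757795 = 0.200178
P(Class B | x) ≈ 0.0379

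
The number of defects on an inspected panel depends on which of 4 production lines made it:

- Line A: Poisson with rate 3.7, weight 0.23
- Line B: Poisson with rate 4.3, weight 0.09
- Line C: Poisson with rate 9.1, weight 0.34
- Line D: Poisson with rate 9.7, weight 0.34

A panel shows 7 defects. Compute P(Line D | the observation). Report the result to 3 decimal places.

0.373

The responsibility of component k is π_k f_k(x) divided by Σ_j π_j f_j(x).
Component likelihoods at x = 7 defects:
  p_A = e^(−3.7)·3.7^7/7! = 0.0465685
  p_B = e^(−4.3)·4.3^7/7! = 0.0731783
  p_C = e^(−9.1)·9.1^7/7! = 0.114493
  p_D = e^(−9.7)·9.7^7/7! = 0.0982461
Multiply by the mixture weights:
  π_A·p_A = 0.23 × 0.0465685 = 0.0107107
  π_B·p_B = 0.09 × 0.0731783 = 0.00658605
  π_C·p_C = 0.34 × 0.114493 = 0.0389277
  π_D·p_D = 0.34 × 0.0982461 = 0.0334037
Sum: 0.0107107 + 0.00658605 + 0.0389277 + 0.0334037 = 0.0896281
So the posterior for Line D is 0.0334037 / 0.0896281 ≈ 0.373.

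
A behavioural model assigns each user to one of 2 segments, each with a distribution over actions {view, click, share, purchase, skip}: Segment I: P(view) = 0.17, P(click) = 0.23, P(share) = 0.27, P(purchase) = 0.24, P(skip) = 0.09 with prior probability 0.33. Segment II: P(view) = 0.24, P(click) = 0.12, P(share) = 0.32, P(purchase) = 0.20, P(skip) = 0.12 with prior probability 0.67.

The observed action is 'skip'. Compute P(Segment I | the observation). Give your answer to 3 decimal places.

0.270

P(component k | x) = w_k·f_k(x) / marginal(x), where marginal(x) = Σ_j w_j·f_j(x).
Component likelihoods at x = 'skip':
  p_I = P(skip | comp) = 0.09
  p_II = P(skip | comp) = 0.12
Multiply by the mixture weights:
  w_I·p_I = 0.33 × 0.09 = 0.0297
  w_II·p_II = 0.67 × 0.12 = 0.0804
Marginal: 0.0297 + 0.0804 = 0.1101
P(Segment I | data) = 0.0297 / 0.1101 ≈ 0.270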